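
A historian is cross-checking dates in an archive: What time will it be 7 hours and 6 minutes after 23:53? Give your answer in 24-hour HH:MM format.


Start time: 23:53
Adding: 7 hours 6 minutes
Minutes: 53 + 6 = 59
Hours: 23 + 7 + 0 = 30
Hour wraparound: 30 mod 24 = 6
Result: 06:59

06:59


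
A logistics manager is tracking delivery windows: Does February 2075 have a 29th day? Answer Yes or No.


Year: 2075
Divisible by 4? 2075 / 4 = 518.75 -> No
Not divisible by 4, so NOT a leap year

No


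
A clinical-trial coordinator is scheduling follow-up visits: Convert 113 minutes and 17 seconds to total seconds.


Minutes: 113
Extra seconds: 17
Seconds per minute: 60
Minutes to seconds: 113 x 60 = 6780
Total: 6780 + 17 = 6797

6797


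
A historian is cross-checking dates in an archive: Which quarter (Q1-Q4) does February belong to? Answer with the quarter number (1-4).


Month: February (month 2)
Q1: January-March (months 1-3)
Q2: April-June (months 4-6)
Q3: July-September (months 7-9)
Q4: October-December (months 10-12)
Month 2 falls in Q1

1


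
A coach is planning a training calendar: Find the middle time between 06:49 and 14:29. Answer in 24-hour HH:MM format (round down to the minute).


Start time: 06:49 = 409 minutes from midnight
End time: 14:29 = 869 minutes from midnight
Sum: 409 + 869 = 1278
Midpoint: 1278 / 2 = 639 minutes
Convert: 639 / 60 = 10 hours, 39 minutes
Result: 10:39

10:39


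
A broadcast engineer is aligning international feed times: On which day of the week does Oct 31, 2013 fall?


Date: 2013-10-31
January 1, 2013 is a Tuesday
Day of year: 304
Offset from Jan 1: 303 days
303 mod 7 = 2
Result: Thursday

Thursday


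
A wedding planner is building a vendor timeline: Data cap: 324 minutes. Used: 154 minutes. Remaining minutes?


Total budget: 324 minutes
Time used: 154 minutes
Remaining: 324 - 154 = 170 minutes
Percent used: 47.5%
Percent remaining: 52.5%

170


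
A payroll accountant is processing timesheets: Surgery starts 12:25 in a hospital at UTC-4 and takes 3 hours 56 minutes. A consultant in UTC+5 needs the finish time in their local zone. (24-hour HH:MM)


Start: 12:25 in UTC-4
Step 1 - add duration:
  minutes: 25 + 56 = 81 (carry 1h)
  hours: 12 + 3 + 1 = 16
  end in UTC-4: 16:21
Step 2 - convert UTC-4 -> UTC+5:
  offset difference: 5 - (-4) = 9 hours
  16 + (9) = 25 -> mod 24 = 1
Result: 01:21 in UTC+5

01:21


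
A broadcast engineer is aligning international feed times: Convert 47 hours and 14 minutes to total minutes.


Hours: 47
Minutes: 14
Convert hours to minutes: 47 x 60 = 2820
Add remaining minutes: 2820 + 14 = 2834

2834


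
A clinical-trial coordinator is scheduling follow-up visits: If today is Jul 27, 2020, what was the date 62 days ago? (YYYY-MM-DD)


Start: 2020-07-27
Subtracting 62 days
Days already passed in July: 27
After going back through July: 35 more days to subtract
June 2020: 30 days, 5 remaining
May 2020 has 31 days, need 5
Result: 2020-05-26

2020-05-26


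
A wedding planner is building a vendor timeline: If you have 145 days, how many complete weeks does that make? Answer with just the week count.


Total days: 145
Days per week: 7
Division: 145 / 7 = 20 remainder 5
Complete weeks: 20
Remaining days: 5

20


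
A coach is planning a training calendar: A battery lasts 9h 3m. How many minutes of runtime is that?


Hours: 9
Extra minutes: 3
Minutes per hour: 60
Hours to minutes: 9 x 60 = 540
Total: 540 + 3 = 543

543


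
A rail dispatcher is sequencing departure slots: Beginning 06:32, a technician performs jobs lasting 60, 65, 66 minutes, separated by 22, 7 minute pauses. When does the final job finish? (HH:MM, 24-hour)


Start: 06:32 = 392 min from midnight
  after task 1 (60 min): 07:32
  after break (22 min): 07:54
  after task 2 (65 min): 08:59
  after break (7 min): 09:06
  after task 3 (66 min): 10:12
Total elapsed: 220 minutes
End time: 10:12

10:12


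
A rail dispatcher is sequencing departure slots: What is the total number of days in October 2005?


Month: October
Year: 2005
October is a 31-day month
Total: 31 days

31


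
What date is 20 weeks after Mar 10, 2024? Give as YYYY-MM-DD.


Start: 2024-03-10
Weeks to add: 20
Convert to days: 20 x 7 = 140 days
Add 140 days to 2024-03-10
Result: 2024-07-28

2024-07-28


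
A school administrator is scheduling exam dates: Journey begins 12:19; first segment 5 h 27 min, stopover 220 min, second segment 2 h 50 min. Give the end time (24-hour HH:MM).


Depart: 12:19
Leg 1: +327 min -> 17:46
Layover: +220 min -> 21:26
Leg 2: +170 min -> 00:16
Total travel: 717 minutes = 11h 57m
Arrival: 00:16

00:16


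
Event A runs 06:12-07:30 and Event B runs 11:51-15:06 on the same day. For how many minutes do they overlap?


Interval A: [372, 450] minutes from midnight
Interval B: [711, 906] minutes from midnight
Overlap start = max(372, 711) = 711
Overlap end = min(450, 906) = 450
End <= start, so the intervals do not overlap: 0 minutes

0


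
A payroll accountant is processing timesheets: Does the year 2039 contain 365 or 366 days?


Year: 2039
Check leap year rules:
Divisible by 4? No
2039 is not a leap year
Days: 365

365


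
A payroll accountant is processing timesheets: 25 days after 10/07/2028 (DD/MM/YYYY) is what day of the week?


Start: 2028-07-10 (Monday)
Step 1 - find target date: add 25 days
  2028-07-10 + 25 days = 2028-08-04
Step 2 - day of week:
  25 mod 7 = 4
  Monday + 4 days -> Friday
Result: Friday (2028-08-04)

Friday


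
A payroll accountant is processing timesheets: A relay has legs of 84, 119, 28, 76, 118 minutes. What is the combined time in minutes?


Durations: 84, 119, 28, 76, 118
Running sum: 84
+ 119 = 203
+ 28 = 231
+ 76 = 307
+ 118 = 425
Total duration: 425 minutes
That is 7 hours and 5 minutes

425


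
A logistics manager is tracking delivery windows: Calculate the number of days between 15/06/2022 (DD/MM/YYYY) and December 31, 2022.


Start: June 15, 2022
End: December 31, 2022
Days left in June: 15
July: 31
August: 31
September: 30
October: 31
... plus remaining months
Sum of remaining months: 184
Total: 15 + 184 = 199

199


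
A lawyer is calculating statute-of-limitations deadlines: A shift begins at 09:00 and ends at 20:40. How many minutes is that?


Start time: 09:00 = 540 minutes from midnight
End time: 20:40 = 1240 minutes from midnight
Difference: 1240 - 540 = 700 minutes
That is 11 hours and 40 minutes

700


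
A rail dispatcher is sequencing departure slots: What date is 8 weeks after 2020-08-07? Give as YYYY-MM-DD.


Start: 2020-08-07
Weeks to add: 8
Convert to days: 8 x 7 = 56 days
Add 56 days to 2020-08-07
Result: 2020-10-02

2020-10-02


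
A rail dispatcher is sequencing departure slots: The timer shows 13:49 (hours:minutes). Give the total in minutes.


Hours: 13
Minutes: 49
Convert hours to minutes: 13 x 60 = 780
Add remaining minutes: 780 + 49 = 829

829


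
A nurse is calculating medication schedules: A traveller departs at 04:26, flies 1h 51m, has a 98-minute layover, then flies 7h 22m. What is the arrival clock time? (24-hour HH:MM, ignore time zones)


Depart: 04:26
Leg 1: +111 min -> 06:17
Layover: +98 min -> 07:55
Leg 2: +442 min -> 15:17
Total travel: 651 minutes = 10h 51m
Arrival: 15:17

15:17


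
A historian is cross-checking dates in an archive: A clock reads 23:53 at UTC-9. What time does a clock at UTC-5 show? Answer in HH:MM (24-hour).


Local time: 23:53 at UTC-9 (offset -9h)
Target zone: UTC-5 (offset -5h)
Difference: -5 - (-9) = 4 hours
Calculation: 23 + (4) = 27
Wraparound: (27) mod 24 = 3
Result: 03:53

03:53


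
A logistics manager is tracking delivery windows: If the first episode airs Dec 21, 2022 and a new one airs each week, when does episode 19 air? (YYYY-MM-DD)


First occurrence: 2022-12-21 (occurrence 1)
Each occurrence is 7 days after the previous.
Occurrence 19 is 18 weeks after the first.
18 weeks = 126 days
2022-12-21 + 126 days = 2023-04-26

2023-04-26


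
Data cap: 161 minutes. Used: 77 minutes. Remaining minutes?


Total budget: 161 minutes
Time used: 77 minutes
Remaining: 161 - 77 = 84 minutes
Percent used: 47.8%
Percent remaining: 52.2%

84


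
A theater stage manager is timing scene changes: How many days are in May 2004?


Month: May
Year: 2004
May is a 31-day month
Total: 31 days

31


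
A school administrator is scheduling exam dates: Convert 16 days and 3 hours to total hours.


Days: 16
Extra hours: 3
Hours per day: 24
Days to hours: 16 x 24 = 384
Total: 384 + 3 = 387

387


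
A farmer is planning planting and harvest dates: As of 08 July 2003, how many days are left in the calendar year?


Start: July 08, 2003
End: December 31, 2003
Days left in July: 23
August: 31
September: 30
October: 31
November: 30
... plus remaining months
Sum of remaining months: 153
Total: 23 + 153 = 176

176


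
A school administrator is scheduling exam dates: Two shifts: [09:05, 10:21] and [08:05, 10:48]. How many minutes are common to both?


Interval A: [545, 621] minutes from midnight
Interval B: [485, 648] minutes from midnight
Overlap start = max(545, 485) = 545
Overlap end = min(621, 648) = 621
Overlap = 621 - 545 = 76 minutes

76


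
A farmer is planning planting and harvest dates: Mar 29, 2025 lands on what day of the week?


Date: 2025-03-29
January 1, 2025 is a Wednesday
Day of year: 88
Offset from Jan 1: 87 days
87 mod 7 = 3
Result: Saturday

Saturday


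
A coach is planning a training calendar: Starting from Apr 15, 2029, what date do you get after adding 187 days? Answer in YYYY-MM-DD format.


Start: 2029-04-15
Adding 187 days
Days remaining in April: 15
After April: 172 days still to add
May 2029: 31 days, 141 remaining
June 2029: 30 days, 111 remaining
July 2029: 31 days, 80 remaining
August 2029: 31 days, 49 remaining
Result: 2029-10-19

2029-10-19


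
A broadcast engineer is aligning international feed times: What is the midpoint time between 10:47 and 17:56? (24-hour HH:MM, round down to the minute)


Start time: 10:47 = 647 minutes from midnight
End time: 17:56 = 1076 minutes from midnight
Sum: 647 + 1076 = 1723
Midpoint: 1723 / 2 = 861 minutes
Convert: 861 / 60 = 14 hours, 21 minutes
Result: 14:21

14:21


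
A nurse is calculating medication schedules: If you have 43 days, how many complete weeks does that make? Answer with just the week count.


Total days: 43
Days per week: 7
Division: 43 / 7 = 6 remainder 1
Complete weeks: 6
Remaining days: 1

6


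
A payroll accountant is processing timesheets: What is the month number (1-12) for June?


Calendar month order:
5. May
6. June <--
7. July
June is month number 6

6


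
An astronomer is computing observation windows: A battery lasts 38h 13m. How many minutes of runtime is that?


Hours: 38
Extra minutes: 13
Minutes per hour: 60
Hours to minutes: 38 x 60 = 2280
Total: 2280 + 13 = 2293

2293


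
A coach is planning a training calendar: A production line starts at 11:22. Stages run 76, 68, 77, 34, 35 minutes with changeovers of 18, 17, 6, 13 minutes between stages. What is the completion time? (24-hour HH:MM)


Start: 11:22 = 682 min from midnight
  after task 1 (76 min): 12:38
  after break (18 min): 12:56
  after task 2 (68 min): 14:04
  after break (17 min): 14:21
  after task 3 (77 min): 15:38
  after break (6 min): 15:44
  after task 4 (34 min): 16:18
  after break (13 min): 16:31
  after task 5 (35 min): 17:06
Total elapsed: 344 minutes
End time: 17:06

17:06


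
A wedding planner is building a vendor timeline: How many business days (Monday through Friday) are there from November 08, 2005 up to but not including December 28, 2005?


Start: 2005-11-08 (Tuesday)
End (exclusive): 2005-12-28 (Wednesday)
Total calendar days: 50
Full weeks: 50 // 7 = 7 -> 35 weekdays
Remaining 1 days starting on Tuesday:
  Tue(w) -> 1 weekdays
Total business days: 35 + 1 = 36

36


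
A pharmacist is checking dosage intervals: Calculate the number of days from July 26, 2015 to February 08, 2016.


Start date: 2015-07-26
End date: 2016-02-08
Jul 2015: +6 days
Aug 2015: +31 days
Sep 2015: +30 days
... (5 more months)
Total: 197 days

197


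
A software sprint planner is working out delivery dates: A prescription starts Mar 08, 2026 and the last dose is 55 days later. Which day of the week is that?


Start: 2026-03-08 (Sunday)
Step 1 - find target date: add 55 days
  2026-03-08 + 55 days = 2026-05-02
Step 2 - day of week:
  55 mod 7 = 6
  Sunday + 6 days -> Saturday
Result: Saturday (2026-05-02)

Saturday


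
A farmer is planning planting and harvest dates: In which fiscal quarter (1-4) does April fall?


Month: April (month 4)
Q1: January-March (months 1-3)
Q2: April-June (months 4-6)
Q3: July-September (months 7-9)
Q4: October-December (months 10-12)
Month 4 falls in Q2

2


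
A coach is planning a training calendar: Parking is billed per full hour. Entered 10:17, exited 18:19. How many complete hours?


Start: 10:17
End: 18:19
Hour difference: 18 - 10 = 8 hours
Minute difference: 19 - 17 = 2 minutes
Total minutes: 482
Complete hours: 482 / 60 = 8 (remainder 2)

8


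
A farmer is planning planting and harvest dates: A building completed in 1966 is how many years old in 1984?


Birth year: 1966
Current year: 1984
Age = current year - birth year
Age = 1984 - 1966 = 18

18


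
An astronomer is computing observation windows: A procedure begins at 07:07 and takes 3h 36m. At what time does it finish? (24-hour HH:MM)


Start time: 07:07
Adding: 3 hours 36 minutes
Minutes: 7 + 36 = 43
Hours: 7 + 3 + 0 = 10
Result: 10:43

10:43


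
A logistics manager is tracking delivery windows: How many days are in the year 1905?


Year: 1905
Check leap year rules:
Divisible by 4? No
1905 is not a leap year
Days: 365

365


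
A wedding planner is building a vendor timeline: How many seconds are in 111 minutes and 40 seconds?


Minutes: 111
Seconds: 40
Convert minutes to seconds: 111 x 60 = 6660
Add remaining seconds: 6660 + 40 = 6700

6700


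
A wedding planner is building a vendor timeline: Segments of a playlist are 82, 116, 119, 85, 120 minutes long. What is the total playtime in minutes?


Durations: 82, 116, 119, 85, 120
Running sum: 82
+ 116 = 198
+ 119 = 317
+ 85 = 402
+ 120 = 522
Total duration: 522 minutes
That is 8 hours and 42 minutes

522


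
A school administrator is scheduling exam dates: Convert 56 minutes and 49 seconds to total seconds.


Minutes: 56
Extra seconds: 49
Seconds per minute: 60
Minutes to seconds: 56 x 60 = 3360
Total: 3360 + 49 = 3409

3409


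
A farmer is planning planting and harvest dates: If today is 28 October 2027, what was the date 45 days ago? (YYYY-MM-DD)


Start: 2027-10-28
Subtracting 45 days
Days already passed in October: 28
After going back through October: 17 more days to subtract
September 2027 has 30 days, need 17
Result: 2027-09-13

2027-09-13


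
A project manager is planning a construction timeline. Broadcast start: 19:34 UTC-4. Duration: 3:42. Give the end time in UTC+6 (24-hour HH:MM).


Start: 19:34 in UTC-4
Step 1 - add duration:
  minutes: 34 + 42 = 76 (carry 1h)
  hours: 19 + 3 + 1 = 23
  end in UTC-4: 23:16
Step 2 - convert UTC-4 -> UTC+6:
  offset difference: 6 - (-4) = 10 hours
  23 + (10) = 33 -> mod 24 = 9
Result: 09:16 in UTC+6

09:16


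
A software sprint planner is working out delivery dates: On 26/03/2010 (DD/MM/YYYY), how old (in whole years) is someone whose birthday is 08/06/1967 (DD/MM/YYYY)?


Birth: 1967-06-08
Reference: 2010-03-26
Year difference: 2010 - 1967 = 43
Has birthday (06-08) occurred by 03-26? No
Birthday not yet reached this year -> subtract 1
Age in full years: 42

42


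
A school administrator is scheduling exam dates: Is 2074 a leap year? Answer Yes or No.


Year: 2074
Divisible by 4? 2074 / 4 = 518.5 -> No
Not divisible by 4, so NOT a leap year

No


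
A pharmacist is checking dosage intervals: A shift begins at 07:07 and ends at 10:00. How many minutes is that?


Start time: 07:07 = 427 minutes from midnight
End time: 10:00 = 600 minutes from midnight
Difference: 600 - 427 = 173 minutes
That is 2 hours and 53 minutes

173


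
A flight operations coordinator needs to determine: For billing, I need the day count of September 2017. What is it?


Month: September
Year: 2017
September is a 30-day month
Total: 30 days

30


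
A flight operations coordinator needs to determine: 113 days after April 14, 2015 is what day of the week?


Start: 2015-04-14 (Tuesday)
Step 1 - find target date: add 113 days
  2015-04-14 + 113 days = 2015-08-05
Step 2 - day of week:
  113 mod 7 = 1
  Tuesday + 1 days -> Wednesday
Result: Wednesday (2015-08-05)

Wednesday


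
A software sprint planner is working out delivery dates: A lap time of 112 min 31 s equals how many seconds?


Minutes: 112
Seconds: 31
Convert minutes to seconds: 112 x 60 = 6720
Add remaining seconds: 6720 + 31 = 6751

6751


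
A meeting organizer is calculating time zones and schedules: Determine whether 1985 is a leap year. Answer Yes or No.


Year: 1985
Divisible by 4? 1985 / 4 = 496.25 -> No
Not divisible by 4, so NOT a leap year

No


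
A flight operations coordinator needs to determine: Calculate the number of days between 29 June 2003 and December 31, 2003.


Start: June 29, 2003
End: December 31, 2003
Days left in June: 1
July: 31
August: 31
September: 30
October: 31
... plus remaining months
Sum of remaining months: 184
Total: 1 + 184 = 185

185


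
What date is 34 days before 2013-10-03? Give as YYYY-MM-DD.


Start: 2013-10-03
Subtracting 34 days
Days already passed in October: 3
After going back through October: 31 more days to subtract
September 2013: 30 days, 1 remaining
August 2013 has 31 days, need 1
Result: 2013-08-30

2013-08-30


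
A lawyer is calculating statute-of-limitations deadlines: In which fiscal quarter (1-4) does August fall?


Month: August (month 8)
Q1: January-March (months 1-3)
Q2: April-June (months 4-6)
Q3: July-September (months 7-9)
Q4: October-December (months 10-12)
Month 8 falls in Q3

3


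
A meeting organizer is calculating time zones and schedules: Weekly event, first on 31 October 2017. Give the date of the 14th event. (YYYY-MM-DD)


First occurrence: 2017-10-31 (occurrence 1)
Each occurrence is 7 days after the previous.
Occurrence 14 is 13 weeks after the first.
13 weeks = 91 days
2017-10-31 + 91 days = 2018-01-30

2018-01-30


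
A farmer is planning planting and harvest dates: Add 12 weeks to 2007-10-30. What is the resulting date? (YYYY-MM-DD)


Start: 2007-10-30
Weeks to add: 12
Convert to days: 12 x 7 = 84 days
Add 84 days to 2007-10-30
Result: 2008-01-22

2008-01-22


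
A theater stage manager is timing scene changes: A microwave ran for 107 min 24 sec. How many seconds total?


Minutes: 107
Extra seconds: 24
Seconds per minute: 60
Minutes to seconds: 107 x 60 = 6420
Total: 6420 + 24 = 6444

6444


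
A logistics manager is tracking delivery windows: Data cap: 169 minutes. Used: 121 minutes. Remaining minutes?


Total budget: 169 minutes
Time used: 121 minutes
Remaining: 169 - 121 = 48 minutes
Percent used: 71.6%
Percent remaining: 28.4%

48


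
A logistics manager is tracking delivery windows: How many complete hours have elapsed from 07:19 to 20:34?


Start: 07:19
End: 20:34
Hour difference: 20 - 7 = 13 hours
Minute difference: 34 - 19 = 15 minutes
Total minutes: 795
Complete hours: 795 / 60 = 13 (remainder 15)

13


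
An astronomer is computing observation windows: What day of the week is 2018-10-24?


Date: 2018-10-24
January 1, 2018 is a Monday
Day of year: 297
Offset from Jan 1: 296 days
296 mod 7 = 2
Result: Wednesday

Wednesday


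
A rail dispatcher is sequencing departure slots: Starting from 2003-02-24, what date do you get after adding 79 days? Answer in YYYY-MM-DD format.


Start: 2003-02-24
Adding 79 days
Days remaining in February: 4
After February: 75 days still to add
March 2003: 31 days, 44 remaining
April 2003: 30 days, 14 remaining
May 2003 has 31 days, need 14
Result: 2003-05-14

2003-05-14


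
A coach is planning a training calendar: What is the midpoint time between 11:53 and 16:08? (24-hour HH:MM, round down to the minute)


Start time: 11:53 = 713 minutes from midnight
End time: 16:08 = 968 minutes from midnight
Sum: 713 + 968 = 1681
Midpoint: 1681 / 2 = 840 minutes
Convert: 840 / 60 = 14 hours, 0 minutes
Result: 14:00

14:00


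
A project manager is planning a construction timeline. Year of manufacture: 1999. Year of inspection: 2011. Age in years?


Birth year: 1999
Current year: 2011
Age = current year - birth year
Age = 2011 - 1999 = 12

12


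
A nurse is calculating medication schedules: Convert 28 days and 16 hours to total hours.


Days: 28
Extra hours: 16
Hours per day: 24
Days to hours: 28 x 24 = 672
Total: 672 + 16 = 688

688


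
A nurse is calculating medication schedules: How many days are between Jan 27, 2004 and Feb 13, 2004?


Start date: 2004-01-27
End date: 2004-02-13
Jan 2004: +5 days
Feb 2004: +12 days
Total: 17 days

17


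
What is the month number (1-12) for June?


Calendar month order:
5. May
6. June <--
7. July
June is month number 6

6


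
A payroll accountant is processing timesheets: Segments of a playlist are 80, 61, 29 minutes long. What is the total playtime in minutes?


Durations: 80, 61, 29
Running sum: 80
+ 61 = 141
+ 29 = 170
Total duration: 170 minutes
That is 2 hours and 50 minutes

170


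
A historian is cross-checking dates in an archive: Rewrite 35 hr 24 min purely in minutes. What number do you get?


Hours: 35
Extra minutes: 24
Minutes per hour: 60
Hours to minutes: 35 x 60 = 2100
Total: 2100 + 24 = 2124

2124


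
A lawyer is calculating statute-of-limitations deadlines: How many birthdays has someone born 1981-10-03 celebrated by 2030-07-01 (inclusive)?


Birth: 1981-10-03
Reference: 2030-07-01
Year difference: 2030 - 1981 = 49
Has birthday (10-03) occurred by 07-01? No
Birthday not yet reached this year -> subtract 1
Age in full years: 48

48


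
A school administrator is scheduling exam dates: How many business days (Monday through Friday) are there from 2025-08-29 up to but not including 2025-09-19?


Start: 2025-08-29 (Friday)
End (exclusive): 2025-09-19 (Friday)
Total calendar days: 21
Full weeks: 21 // 7 = 3 -> 15 weekdays
Remaining 0 days starting on Friday:
Total business days: 15 + 0 = 15

15


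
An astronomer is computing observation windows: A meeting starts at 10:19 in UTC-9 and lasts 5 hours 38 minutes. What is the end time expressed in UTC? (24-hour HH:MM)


Start: 10:19 in UTC-9
Step 1 - add duration:
  minutes: 19 + 38 = 57
  hours: 10 + 5 + 0 = 15
  end in UTC-9: 15:57
Step 2 - convert UTC-9 -> UTC:
  offset difference: 0 - (-9) = 9 hours
  15 + (9) = 24 -> mod 24 = 0
Result: 00:57 in UTC

00:57


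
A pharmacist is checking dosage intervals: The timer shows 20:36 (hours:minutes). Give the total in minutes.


Hours: 20
Minutes: 36
Convert hours to minutes: 20 x 60 = 1200
Add remaining minutes: 1200 + 36 = 1236

1236


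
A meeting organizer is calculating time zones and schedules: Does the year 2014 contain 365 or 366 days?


Year: 2014
Check leap year rules:
Divisible by 4? No
2014 is not a leap year
Days: 365

365


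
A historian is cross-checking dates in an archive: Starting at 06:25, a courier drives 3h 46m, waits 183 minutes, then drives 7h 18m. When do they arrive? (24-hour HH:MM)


Depart: 06:25
Leg 1: +226 min -> 10:11
Layover: +183 min -> 13:14
Leg 2: +438 min -> 20:32
Total travel: 847 minutes = 14h 7m
Arrival: 20:32

20:32


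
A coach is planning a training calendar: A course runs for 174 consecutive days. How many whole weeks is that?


Total days: 174
Days per week: 7
Division: 174 / 7 = 24 remainder 6
Complete weeks: 24
Remaining days: 6

24


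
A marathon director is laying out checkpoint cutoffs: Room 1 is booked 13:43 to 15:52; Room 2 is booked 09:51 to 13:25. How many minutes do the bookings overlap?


Interval A: [823, 952] minutes from midnight
Interval B: [591, 805] minutes from midnight
Overlap start = max(823, 591) = 823
Overlap end = min(952, 805) = 805
End <= start, so the intervals do not overlap: 0 minutes

0


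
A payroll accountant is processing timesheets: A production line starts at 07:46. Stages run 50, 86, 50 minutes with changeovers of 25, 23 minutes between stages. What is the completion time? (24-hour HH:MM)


Start: 07:46 = 466 min from midnight
  after task 1 (50 min): 08:36
  after break (25 min): 09:01
  after task 2 (86 min): 10:27
  after break (23 min): 10:50
  after task 3 (50 min): 11:40
Total elapsed: 234 minutes
End time: 11:40

11:40


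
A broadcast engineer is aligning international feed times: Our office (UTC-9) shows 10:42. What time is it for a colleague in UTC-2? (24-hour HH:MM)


Local time: 10:42 at UTC-9 (offset -9h)
Target zone: UTC-2 (offset -2h)
Difference: -2 - (-9) = 7 hours
Calculation: 10 + (7) = 17
Result: 17:42

17:42


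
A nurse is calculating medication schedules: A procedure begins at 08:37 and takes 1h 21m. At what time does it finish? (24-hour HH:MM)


Start time: 08:37
Adding: 1 hours 21 minutes
Minutes: 37 + 21 = 58
Hours: 8 + 1 + 0 = 9
Result: 09:58

09:58


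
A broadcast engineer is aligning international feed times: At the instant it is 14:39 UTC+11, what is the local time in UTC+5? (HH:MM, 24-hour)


Local time: 14:39 at UTC+11 (offset 11h)
Target zone: UTC+5 (offset 5h)
Difference: 5 - (11) = -6 hours
Calculation: 14 + (-6) = 8
Result: 08:39

08:39


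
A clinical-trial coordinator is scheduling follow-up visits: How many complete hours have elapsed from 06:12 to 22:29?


Start: 06:12
End: 22:29
Hour difference: 22 - 6 = 16 hours
Minute difference: 29 - 12 = 17 minutes
Total minutes: 977
Complete hours: 977 / 60 = 16 (remainder 17)

16


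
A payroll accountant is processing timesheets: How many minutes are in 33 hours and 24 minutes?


Hours: 33
Extra minutes: 24
Minutes per hour: 60
Hours to minutes: 33 x 60 = 1980
Total: 1980 + 24 = 2004

2004


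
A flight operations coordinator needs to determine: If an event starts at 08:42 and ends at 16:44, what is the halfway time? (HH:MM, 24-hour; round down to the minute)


Start time: 08:42 = 522 minutes from midnight
End time: 16:44 = 1004 minutes from midnight
Sum: 522 + 1004 = 1526
Midpoint: 1526 / 2 = 763 minutes
Convert: 763 / 60 = 12 hours, 43 minutes
Result: 12:43

12:43


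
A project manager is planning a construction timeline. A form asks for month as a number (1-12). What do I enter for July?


Calendar month order:
6. June
7. July <--
8. August
July is month number 7

7


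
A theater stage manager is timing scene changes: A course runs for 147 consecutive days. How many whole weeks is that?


Total days: 147
Days per week: 7
Division: 147 / 7 = 21 remainder 0
Complete weeks: 21
Remaining days: 0

21


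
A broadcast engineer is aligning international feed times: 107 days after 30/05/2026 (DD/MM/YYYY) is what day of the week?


Start: 2026-05-30 (Saturday)
Step 1 - find target date: add 107 days
  2026-05-30 + 107 days = 2026-09-14
Step 2 - day of week:
  107 mod 7 = 2
  Saturday + 2 days -> Monday
Result: Monday (2026-09-14)

Monday


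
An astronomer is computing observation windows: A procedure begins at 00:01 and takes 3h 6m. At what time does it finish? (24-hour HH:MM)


Start time: 00:01
Adding: 3 hours 6 minutes
Minutes: 1 + 6 = 7
Hours: 0 + 3 + 0 = 3
Result: 03:07

03:07


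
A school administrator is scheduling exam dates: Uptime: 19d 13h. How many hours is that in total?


Days: 19
Extra hours: 13
Hours per day: 24
Days to hours: 19 x 24 = 456
Total: 456 + 13 = 469

469


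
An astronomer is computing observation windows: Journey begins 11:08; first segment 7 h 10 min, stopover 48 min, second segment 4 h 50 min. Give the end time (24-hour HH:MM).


Depart: 11:08
Leg 1: +430 min -> 18:18
Layover: +48 min -> 19:06
Leg 2: +290 min -> 23:56
Total travel: 768 minutes = 12h 48m
Arrival: 23:56

23:56


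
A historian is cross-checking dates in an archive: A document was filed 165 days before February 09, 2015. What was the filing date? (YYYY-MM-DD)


Start: 2015-02-09
Subtracting 165 days
Days already passed in February: 9
After going back through February: 156 more days to subtract
January 2015: 31 days, 125 remaining
December 2014: 31 days, 94 remaining
November 2014: 30 days, 64 remaining
October 2014: 31 days, 33 remaining
Result: 2014-08-28

2014-08-28


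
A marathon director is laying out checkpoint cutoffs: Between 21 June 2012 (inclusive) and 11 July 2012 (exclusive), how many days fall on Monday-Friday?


Start: 2012-06-21 (Thursday)
End (exclusive): 2012-07-11 (Wednesday)
Total calendar days: 20
Full weeks: 20 // 7 = 2 -> 10 weekdays
Remaining 6 days starting on Thursday:
  Thu(w), Fri(w), Sat(-), Sun(-), Mon(w), Tue(w) -> 4 weekdays
Total business days: 10 + 4 = 14

14


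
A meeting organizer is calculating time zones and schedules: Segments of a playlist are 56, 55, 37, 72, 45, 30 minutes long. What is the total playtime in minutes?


Durations: 56, 55, 37, 72, 45, 30
Running sum: 56
+ 55 = 111
+ 37 = 148
+ 72 = 220
+ 45 = 265
+ 30 = 295
Total duration: 295 minutes
That is 4 hours and 55 minutes

295


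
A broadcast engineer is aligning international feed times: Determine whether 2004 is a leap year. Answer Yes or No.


Year: 2004
Divisible by 4? 2004 / 4 = 501.0 -> Yes
Divisible by 100? 2004 / 100 = 20.04 -> No
Divisible by 4 but not 100, so it IS a leap year

Yes


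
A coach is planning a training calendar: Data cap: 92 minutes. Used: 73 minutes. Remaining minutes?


Total budget: 92 minutes
Time used: 73 minutes
Remaining: 92 - 73 = 19 minutes
Percent used: 79.3%
Percent remaining: 20.7%

19


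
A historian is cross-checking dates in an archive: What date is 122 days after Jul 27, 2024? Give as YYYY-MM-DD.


Start: 2024-07-27
Adding 122 days
Days remaining in July: 4
After July: 118 days still to add
August 2024: 31 days, 87 remaining
September 2024: 30 days, 57 remaining
October 2024: 31 days, 26 remaining
November 2024 has 30 days, need 26
Result: 2024-11-26

2024-11-26


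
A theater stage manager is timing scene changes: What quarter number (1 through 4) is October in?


Month: October (month 10)
Q1: January-March (months 1-3)
Q2: April-June (months 4-6)
Q3: July-September (months 7-9)
Q4: October-December (months 10-12)
Month 10 falls in Q4

4


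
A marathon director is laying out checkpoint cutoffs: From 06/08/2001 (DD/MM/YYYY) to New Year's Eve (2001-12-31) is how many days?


Start: August 06, 2001
End: December 31, 2001
Days left in August: 25
September: 30
October: 31
November: 30
December: 31
Sum of remaining months: 122
Total: 25 + 122 = 147

147


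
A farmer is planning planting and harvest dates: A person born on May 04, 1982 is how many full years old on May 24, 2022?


Birth: 1982-05-04
Reference: 2022-05-24
Year difference: 2022 - 1982 = 40
Has birthday (05-04) occurred by 05-24? Yes
Age in full years: 40

40


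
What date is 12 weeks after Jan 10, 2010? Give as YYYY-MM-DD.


Start: 2010-01-10
Weeks to add: 12
Convert to days: 12 x 7 = 84 days
Add 84 days to 2010-01-10
Result: 2010-04-04

2010-04-04


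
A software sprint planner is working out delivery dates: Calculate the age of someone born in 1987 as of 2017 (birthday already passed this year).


Birth year: 1987
Current year: 2017
Age = current year - birth year
Age = 2017 - 1987 = 30

30


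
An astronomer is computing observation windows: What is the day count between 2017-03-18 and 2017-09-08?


Start date: 2017-03-18
End date: 2017-09-08
Mar 2017: +14 days
Apr 2017: +30 days
May 2017: +31 days
... (4 more months)
Total: 174 days

174


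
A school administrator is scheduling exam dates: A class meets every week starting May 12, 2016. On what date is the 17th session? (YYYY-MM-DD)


First occurrence: 2016-05-12 (occurrence 1)
Each occurrence is 7 days after the previous.
Occurrence 17 is 16 weeks after the first.
16 weeks = 112 days
2016-05-12 + 112 days = 2016-09-01

2016-09-01


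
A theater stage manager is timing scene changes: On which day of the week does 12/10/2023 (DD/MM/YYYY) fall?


Date: 2023-10-12
January 1, 2023 is a Sunday
Day of year: 285
Offset from Jan 1: 284 days
284 mod 7 = 4
Result: Thursday

Thursday


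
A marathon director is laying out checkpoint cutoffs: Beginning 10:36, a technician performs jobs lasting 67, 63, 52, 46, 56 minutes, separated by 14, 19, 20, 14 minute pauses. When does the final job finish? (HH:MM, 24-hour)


Start: 10:36 = 636 min from midnight
  after task 1 (67 min): 11:43
  after break (14 min): 11:57
  after task 2 (63 min): 13:00
  after break (19 min): 13:19
  after task 3 (52 min): 14:11
  after break (20 min): 14:31
  after task 4 (46 min): 15:17
  after break (14 min): 15:31
  after task 5 (56 min): 16:27
Total elapsed: 351 minutes
End time: 16:27

16:27


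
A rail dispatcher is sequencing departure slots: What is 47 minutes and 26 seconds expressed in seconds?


Minutes: 47
Extra seconds: 26
Seconds per minute: 60
Minutes to seconds: 47 x 60 = 2820
Total: 2820 + 26 = 2846

2846


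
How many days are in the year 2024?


Year: 2024
Check leap year rules:
Divisible by 4? Yes
Divisible by 100? No
2024 is a leap year
Days: 366

366


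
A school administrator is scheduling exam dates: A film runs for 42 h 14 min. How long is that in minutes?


Hours: 42
Minutes: 14
Convert hours to minutes: 42 x 60 = 2520
Add remaining minutes: 2520 + 14 = 2534

2534


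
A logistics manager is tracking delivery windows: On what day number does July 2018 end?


Month: July
Year: 2018
July is a 31-day month
Total: 31 days

31


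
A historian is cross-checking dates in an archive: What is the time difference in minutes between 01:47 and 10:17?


Start time: 01:47 = 107 minutes from midnight
End time: 10:17 = 617 minutes from midnight
Difference: 617 - 107 = 510 minutes
That is 8 hours and 30 minutes

510


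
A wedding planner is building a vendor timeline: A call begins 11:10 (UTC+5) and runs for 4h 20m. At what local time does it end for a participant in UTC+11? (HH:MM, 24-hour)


Start: 11:10 in UTC+5
Step 1 - add duration:
  minutes: 10 + 20 = 30
  hours: 11 + 4 + 0 = 15
  end in UTC+5: 15:30
Step 2 - convert UTC+5 -> UTC+11:
  offset difference: 11 - (5) = 6 hours
  15 + (6) = 21 -> mod 24 = 21
Result: 21:30 in UTC+11

21:30


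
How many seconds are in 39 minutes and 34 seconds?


Minutes: 39
Seconds: 34
Convert minutes to seconds: 39 x 60 = 2340
Add remaining seconds: 2340 + 34 = 2374

2374


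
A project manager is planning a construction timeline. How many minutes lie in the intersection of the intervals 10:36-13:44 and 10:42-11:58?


Interval A: [636, 824] minutes from midnight
Interval B: [642, 718] minutes from midnight
Overlap start = max(636, 642) = 642
Overlap end = min(824, 718) = 718
Overlap = 718 - 642 = 76 minutes

76


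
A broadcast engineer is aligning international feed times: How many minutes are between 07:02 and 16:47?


Start time: 07:02 = 422 minutes from midnight
End time: 16:47 = 1007 minutes from midnight
Difference: 1007 - 422 = 585 minutes
That is 9 hours and 45 minutes

585


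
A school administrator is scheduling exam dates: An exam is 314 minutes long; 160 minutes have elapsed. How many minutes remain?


Total budget: 314 minutes
Time used: 160 minutes
Remaining: 314 - 160 = 154 minutes
Percent used: 51.0%
Percent remaining: 49.0%

154


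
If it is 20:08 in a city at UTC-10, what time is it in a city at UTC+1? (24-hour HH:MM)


Local time: 20:08 at UTC-10 (offset -10h)
Target zone: UTC+1 (offset 1h)
Difference: 1 - (-10) = 11 hours
Calculation: 20 + (11) = 31
Wraparound: (31) mod 24 = 7
Result: 07:08

07:08


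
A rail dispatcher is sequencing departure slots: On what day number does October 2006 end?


Month: October
Year: 2006
October is a 31-day month
Total: 31 days

31


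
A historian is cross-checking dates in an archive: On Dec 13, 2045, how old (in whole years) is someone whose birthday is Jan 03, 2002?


Birth: 2002-01-03
Reference: 2045-12-13
Year difference: 2045 - 2002 = 43
Has birthday (01-03) occurred by 12-13? Yes
Age in full years: 43

43


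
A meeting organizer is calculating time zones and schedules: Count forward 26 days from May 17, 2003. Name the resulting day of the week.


Start: 2003-05-17 (Saturday)
Step 1 - find target date: add 26 days
  2003-05-17 + 26 days = 2003-06-12
Step 2 - day of week:
  26 mod 7 = 5
  Saturday + 5 days -> Thursday
Result: Thursday (2003-06-12)

Thursday


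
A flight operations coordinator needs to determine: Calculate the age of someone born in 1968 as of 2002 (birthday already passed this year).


Birth year: 1968
Current year: 2002
Age = current year - birth year
Age = 2002 - 1968 = 34

34


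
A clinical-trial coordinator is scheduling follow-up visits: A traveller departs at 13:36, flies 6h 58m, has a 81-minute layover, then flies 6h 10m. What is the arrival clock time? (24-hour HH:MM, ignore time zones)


Depart: 13:36
Leg 1: +418 min -> 20:34
Layover: +81 min -> 21:55
Leg 2: +370 min -> 04:05
Total travel: 869 minutes = 14h 29m
Arrival: 04:05

04:05


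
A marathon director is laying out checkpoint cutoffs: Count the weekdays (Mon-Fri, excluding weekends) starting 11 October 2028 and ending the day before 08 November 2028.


Start: 2028-10-11 (Wednesday)
End (exclusive): 2028-11-08 (Wednesday)
Total calendar days: 28
Full weeks: 28 // 7 = 4 -> 20 weekdays
Remaining 0 days starting on Wednesday:
Total business days: 20 + 0 = 20

20


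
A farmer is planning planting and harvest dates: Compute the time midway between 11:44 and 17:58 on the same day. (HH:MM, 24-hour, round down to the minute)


Start time: 11:44 = 704 minutes from midnight
End time: 17:58 = 1078 minutes from midnight
Sum: 704 + 1078 = 1782
Midpoint: 1782 / 2 = 891 minutes
Convert: 891 / 60 = 14 hours, 51 minutes
Result: 14:51

14:51


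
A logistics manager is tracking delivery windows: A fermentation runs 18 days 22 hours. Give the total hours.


Days: 18
Extra hours: 22
Hours per day: 24
Days to hours: 18 x 24 = 432
Total: 432 + 22 = 454

454


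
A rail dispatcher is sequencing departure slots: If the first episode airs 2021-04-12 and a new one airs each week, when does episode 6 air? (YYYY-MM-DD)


First occurrence: 2021-04-12 (occurrence 1)
Each occurrence is 7 days after the previous.
Occurrence 6 is 5 weeks after the first.
5 weeks = 35 days
2021-04-12 + 35 days = 2021-05-17

2021-05-17


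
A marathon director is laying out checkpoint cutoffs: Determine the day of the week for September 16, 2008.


Date: 2008-09-16
January 1, 2008 is a Tuesday
Day of year: 260
Offset from Jan 1: 259 days
259 mod 7 = 0
Result: Tuesday

Tuesday


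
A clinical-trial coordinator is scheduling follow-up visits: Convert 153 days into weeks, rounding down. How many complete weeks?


Total days: 153
Days per week: 7
Division: 153 / 7 = 21 remainder 6
Complete weeks: 21
Remaining days: 6

21


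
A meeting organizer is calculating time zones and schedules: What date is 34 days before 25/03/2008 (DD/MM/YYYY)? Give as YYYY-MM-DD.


Start: 2008-03-25
Subtracting 34 days
Days already passed in March: 25
After going back through March: 9 more days to subtract
February 2008 has 29 days, need 9
Result: 2008-02-20

2008-02-20


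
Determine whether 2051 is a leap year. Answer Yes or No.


Year: 2051
Divisible by 4? 2051 / 4 = 512.75 -> No
Not divisible by 4, so NOT a leap year

No


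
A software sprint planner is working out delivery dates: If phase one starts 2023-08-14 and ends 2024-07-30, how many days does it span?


Start date: 2023-08-14
End date: 2024-07-30
Aug 2023: +18 days
Sep 2023: +30 days
Oct 2023: +31 days
... (9 more months)
Total: 351 days

351
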